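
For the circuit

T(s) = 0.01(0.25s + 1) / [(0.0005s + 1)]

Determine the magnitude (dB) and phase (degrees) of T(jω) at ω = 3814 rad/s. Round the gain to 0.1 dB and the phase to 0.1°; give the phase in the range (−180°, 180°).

12.9 dB, 27.6°

At ω = 3814 rad/s:
zero (1 + j3814·0.25) = 1 + j953.5 → |·| ≈ 953.5, ∠ ≈ 89.94°
pole (1 + j3814·0.0005) = 1 + j1.907 → |·| ≈ 2.1533, ∠ ≈ 62.33°
|T| = 0.01 · 953.5 / (2.1533) ≈ 4.4281
Gain = 20 log₁₀(4.4281) ≈ 12.92 dB
∠T = (89.94°) − (62.33°) = 27.61°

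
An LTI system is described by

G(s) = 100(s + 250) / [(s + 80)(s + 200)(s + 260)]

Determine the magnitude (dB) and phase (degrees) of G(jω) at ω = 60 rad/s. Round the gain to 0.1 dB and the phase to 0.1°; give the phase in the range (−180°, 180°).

-46.7 dB, -53.1°

At s = jω = j60:
zero (s+250): 250 + j60 → |·| = √(250²+60²) = √66100 ≈ 257.1, ∠ = arctan(60/250) ≈ 13.50°
pole (s+80): 80 + j60 → |·| = √(80²+60²) = √10000 ≈ 100, ∠ = arctan(60/80) ≈ 36.87°
pole (s+200): 200 + j60 → |·| = √(200²+60²) = √43600 ≈ 208.81, ∠ = arctan(60/200) ≈ 16.70°
pole (s+260): 260 + j60 → |·| = √(260²+60²) = √71200 ≈ 266.83, ∠ = arctan(60/260) ≈ 12.99°
|G| = 100 · 257.1 / 5.5717e+06 ≈ 0.0046144
Gain = 20 log₁₀(0.0046144) ≈ -46.72 dB
∠G = 13.50° − 66.56° = -53.06°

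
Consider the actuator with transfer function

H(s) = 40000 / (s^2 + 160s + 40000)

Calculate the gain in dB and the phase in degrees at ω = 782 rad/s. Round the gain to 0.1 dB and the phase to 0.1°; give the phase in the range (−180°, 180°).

-23.3 dB, -167.7°

At s = jω = j782:
quadratic: (j782)² + 160·j782 + 40000 = -571524 + j125120 → |·| ≈ 5.8506e+05, ∠ ≈ 167.65°
|H| = 40000 / 5.8506e+05 ≈ 0.068369
Gain = 20 log₁₀(0.068369) ≈ -23.30 dB
∠H = 0.00° − 167.65° = -167.65°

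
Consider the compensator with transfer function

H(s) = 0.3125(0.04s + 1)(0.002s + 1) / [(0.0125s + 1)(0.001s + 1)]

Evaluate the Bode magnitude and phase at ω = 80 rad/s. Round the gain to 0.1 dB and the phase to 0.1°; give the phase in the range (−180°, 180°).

-2.5 dB, 32.2°

At ω = 80 rad/s:
zero (1 + j80·0.04) = 1 + j3.2 → |·| ≈ 3.3526, ∠ ≈ 72.65°
zero (1 + j80·0.002) = 1 + j0.16 → |·| ≈ 1.0127, ∠ ≈ 9.09°
pole (1 + j80·0.0125) = 1 + j1 → |·| ≈ 1.4142, ∠ ≈ 45.00°
pole (1 + j80·0.001) = 1 + j0.08 → |·| ≈ 1.0032, ∠ ≈ 4.57°
|H| = 0.3125 · 3.3526 · 1.0127 / (1.4142 · 1.0032) ≈ 0.74785
Gain = 20 log₁₀(0.74785) ≈ -2.52 dB
∠H = (72.65° + 9.09°) − (45.00° + 4.57°) = 32.17°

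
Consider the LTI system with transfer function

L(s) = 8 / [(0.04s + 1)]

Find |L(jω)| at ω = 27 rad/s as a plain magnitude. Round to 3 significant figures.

At ω = 27 rad/s:
pole (1 + j27·0.04) = 1 + j1.08 → |·| ≈ 1.4719, ∠ ≈ 47.20°
|L| = 8 · 1 / (1.4719) ≈ 5.4352

5.44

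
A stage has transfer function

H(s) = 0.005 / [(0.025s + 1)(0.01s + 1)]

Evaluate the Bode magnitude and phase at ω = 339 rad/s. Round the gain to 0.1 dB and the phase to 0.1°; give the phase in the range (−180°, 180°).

-75.6 dB, -156.8°

At ω = 339 rad/s:
pole (1 + j339·0.025) = 1 + j8.475 → |·| ≈ 8.5338, ∠ ≈ 83.27°
pole (1 + j339·0.01) = 1 + j3.39 → |·| ≈ 3.5344, ∠ ≈ 73.56°
|H| = 0.005 · 1 / (8.5338 · 3.5344) ≈ 0.00016577
Gain = 20 log₁₀(0.00016577) ≈ -75.61 dB
∠H = (0°) − (83.27° + 73.56°) = -156.83°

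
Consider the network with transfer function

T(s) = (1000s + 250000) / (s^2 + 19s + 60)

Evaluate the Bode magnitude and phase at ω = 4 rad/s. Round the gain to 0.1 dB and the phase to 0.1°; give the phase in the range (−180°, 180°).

Substitute s = j4:
Numerator: 1000(j4) + 250000 = 250000 + j4000
Denominator: (j4)^2 + 19(j4) + 60 = 44 + j76
|N| = √(250000² + 4000²) ≈ 2.5003e+05, ∠N ≈ 0.92°
|D| = √(44² + 76²) ≈ 87.818, ∠D ≈ 59.93°
|T| = 2.5003e+05 / 87.818 ≈ 2847.1
Gain = 20 log₁₀(2847.1) ≈ 69.09 dB
∠T = 0.92° − 59.93° = -59.01°

69.1 dB, -59.0°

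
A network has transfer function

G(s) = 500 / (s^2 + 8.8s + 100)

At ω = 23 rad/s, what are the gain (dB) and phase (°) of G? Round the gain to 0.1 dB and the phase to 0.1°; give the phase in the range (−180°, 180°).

At s = jω = j23:
quadratic: (j23)² + 8.8·j23 + 100 = -429 + j202.4 → |·| ≈ 474.35, ∠ ≈ 154.74°
|G| = 500 / 474.35 ≈ 1.0541
Gain = 20 log₁₀(1.0541) ≈ 0.46 dB
∠G = 0.00° − 154.74° = -154.74°

0.5 dB, -154.7°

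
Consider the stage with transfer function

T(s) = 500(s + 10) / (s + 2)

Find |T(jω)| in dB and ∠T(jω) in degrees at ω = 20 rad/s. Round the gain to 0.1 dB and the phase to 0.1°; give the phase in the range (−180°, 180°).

54.9 dB, -20.9°

At s = jω = j20:
zero (s+10): 10 + j20 → |·| = √(10²+20²) = √500 ≈ 22.361, ∠ = arctan(20/10) ≈ 63.43°
pole (s+2): 2 + j20 → |·| = √(2²+20²) = √404 ≈ 20.1, ∠ = arctan(20/2) ≈ 84.29°
|T| = 500 · 22.361 / 20.1 ≈ 556.24
Gain = 20 log₁₀(556.24) ≈ 54.91 dB
∠T = 63.43° − 84.29° = -20.86°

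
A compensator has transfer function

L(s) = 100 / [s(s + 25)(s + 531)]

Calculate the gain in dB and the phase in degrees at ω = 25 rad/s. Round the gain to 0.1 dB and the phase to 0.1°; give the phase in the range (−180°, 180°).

-73.4 dB, -137.7°

At s = jω = j25:
pole (s+25): 25 + j25 → |·| = √(25²+25²) = √1250 ≈ 35.355, ∠ = arctan(25/25) ≈ 45.00°
pole (s+531): 531 + j25 → |·| = √(531²+25²) = √282586 ≈ 531.59, ∠ = arctan(25/531) ≈ 2.70°
pole at origin: |s| = 25, ∠ = 90.00° (in denominator)
|L| = 100 / 4.6986e+05 ≈ 0.00021283
Gain = 20 log₁₀(0.00021283) ≈ -73.44 dB
∠L = 0.00° − 137.70° = -137.70°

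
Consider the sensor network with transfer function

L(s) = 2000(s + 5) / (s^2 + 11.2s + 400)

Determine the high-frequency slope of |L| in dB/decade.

Each pole contributes −20 dB/decade at high frequency; each zero contributes +20 dB/decade.
Net: 1 zero(s) − 2 pole(s) → -20 dB/decade.

-20 dB/decade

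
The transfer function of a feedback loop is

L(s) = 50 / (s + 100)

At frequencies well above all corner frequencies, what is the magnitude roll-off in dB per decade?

-20 dB/decade

Each pole contributes −20 dB/decade at high frequency; each zero contributes +20 dB/decade.
Net: 0 zero(s) − 1 pole(s) → -20 dB/decade.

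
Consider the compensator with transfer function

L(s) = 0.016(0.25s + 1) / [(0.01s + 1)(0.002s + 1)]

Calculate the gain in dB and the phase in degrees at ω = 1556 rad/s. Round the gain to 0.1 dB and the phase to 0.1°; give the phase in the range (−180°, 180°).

At ω = 1556 rad/s:
zero (1 + j1556·0.25) = 1 + j389 → |·| ≈ 389, ∠ ≈ 89.85°
pole (1 + j1556·0.01) = 1 + j15.56 → |·| ≈ 15.592, ∠ ≈ 86.32°
pole (1 + j1556·0.002) = 1 + j3.112 → |·| ≈ 3.2687, ∠ ≈ 72.19°
|L| = 0.016 · 389 / (15.592 · 3.2687) ≈ 0.12212
Gain = 20 log₁₀(0.12212) ≈ -18.26 dB
∠L = (89.85°) − (86.32° + 72.19°) = -68.66°

-18.3 dB, -68.7°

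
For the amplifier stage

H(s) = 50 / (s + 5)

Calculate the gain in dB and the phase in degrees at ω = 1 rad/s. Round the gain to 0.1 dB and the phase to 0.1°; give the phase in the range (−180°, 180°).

19.8 dB, -11.3°

At s = jω = j1:
pole (s+5): 5 + j1 → |·| = √(5²+1²) = √26 ≈ 5.099, ∠ = arctan(1/5) ≈ 11.31°
|H| = 50 / 5.099 ≈ 9.8058
Gain = 20 log₁₀(9.8058) ≈ 19.83 dB
∠H = 0.00° − 11.31° = -11.31°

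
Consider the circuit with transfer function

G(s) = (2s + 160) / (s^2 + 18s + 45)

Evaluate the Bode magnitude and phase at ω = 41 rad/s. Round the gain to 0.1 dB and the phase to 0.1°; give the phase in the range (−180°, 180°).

Substitute s = j41:
Numerator: 2(j41) + 160 = 160 + j82
Denominator: (j41)^2 + 18(j41) + 45 = -1636 + j738
|N| = √(160² + 82²) ≈ 179.79, ∠N ≈ 27.14°
|D| = √(1636² + 738²) ≈ 1794.8, ∠D ≈ 155.72°
|G| = 179.79 / 1794.8 ≈ 0.10017
Gain = 20 log₁₀(0.10017) ≈ -19.99 dB
∠G = 27.14° − 155.72° = -128.58°

-20.0 dB, -128.6°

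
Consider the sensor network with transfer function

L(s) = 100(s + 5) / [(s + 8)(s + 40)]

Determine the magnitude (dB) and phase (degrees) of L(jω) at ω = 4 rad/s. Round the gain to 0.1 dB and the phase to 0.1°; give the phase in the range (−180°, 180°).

At s = jω = j4:
zero (s+5): 5 + j4 → |·| = √(5²+4²) = √41 ≈ 6.4031, ∠ = arctan(4/5) ≈ 38.66°
pole (s+8): 8 + j4 → |·| = √(8²+4²) = √80 ≈ 8.9443, ∠ = arctan(4/8) ≈ 26.57°
pole (s+40): 40 + j4 → |·| = √(40²+4²) = √1616 ≈ 40.2, ∠ = arctan(4/40) ≈ 5.71°
|L| = 100 · 6.4031 / 359.56 ≈ 1.7808
Gain = 20 log₁₀(1.7808) ≈ 5.01 dB
∠L = 38.66° − 32.28° = 6.38°

5.0 dB, 6.4°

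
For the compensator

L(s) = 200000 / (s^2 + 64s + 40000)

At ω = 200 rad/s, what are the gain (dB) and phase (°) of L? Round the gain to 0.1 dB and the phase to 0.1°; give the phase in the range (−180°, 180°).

At s = jω = j200:
quadratic: (j200)² + 64·j200 + 40000 = 0 + j12800 → |·| ≈ 12800, ∠ ≈ 90.00°
|L| = 200000 / 12800 ≈ 15.625
Gain = 20 log₁₀(15.625) ≈ 23.88 dB
∠L = 0.00° − 90.00° = -90.00°

23.9 dB, -90.0°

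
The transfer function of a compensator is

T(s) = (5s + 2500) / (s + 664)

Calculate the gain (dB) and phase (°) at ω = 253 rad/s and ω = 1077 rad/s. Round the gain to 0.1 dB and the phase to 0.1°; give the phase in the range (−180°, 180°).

Substitute s = j253:
Numerator: 5(j253) + 2500 = 2500 + j1265
Denominator: (j253) + 664 = 664 + j253
|N| = √(2500² + 1265²) ≈ 2801.8, ∠N ≈ 26.84°
|D| = √(664² + 253²) ≈ 710.57, ∠D ≈ 20.86°
|T| = 2801.8 / 710.57 ≈ 3.943
Gain = 20 log₁₀(3.943) ≈ 11.92 dB
∠T = 26.84° − 20.86° = 5.98°

Substitute s = j1077:
Numerator: 5(j1077) + 2500 = 2500 + j5385
Denominator: (j1077) + 664 = 664 + j1077
|N| = √(2500² + 5385²) ≈ 5937, ∠N ≈ 65.10°
|D| = √(664² + 1077²) ≈ 1265.2, ∠D ≈ 58.35°
|T| = 5937 / 1265.2 ≈ 4.6925
Gain = 20 log₁₀(4.6925) ≈ 13.43 dB
∠T = 65.10° − 58.35° = 6.75°

ω = 253: 11.9 dB, 6.0°; ω = 1077: 13.4 dB, 6.8°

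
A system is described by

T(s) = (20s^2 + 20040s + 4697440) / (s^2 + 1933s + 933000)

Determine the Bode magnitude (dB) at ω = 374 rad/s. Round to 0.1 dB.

17.2 dB

Substitute s = j374:
Numerator: 20(j374)^2 + 20040(j374) + 4697440 = 1899920 + j7494960
Denominator: (j374)^2 + 1933(j374) + 933000 = 793124 + j722942
|N| = √(1899920² + 7494960²) ≈ 7.732e+06, ∠N ≈ 75.78°
|D| = √(793124² + 722942²) ≈ 1.0732e+06, ∠D ≈ 42.35°
|T| = 7.732e+06 / 1.0732e+06 ≈ 7.2046
Gain = 20 log₁₀(7.2046) ≈ 17.15 dB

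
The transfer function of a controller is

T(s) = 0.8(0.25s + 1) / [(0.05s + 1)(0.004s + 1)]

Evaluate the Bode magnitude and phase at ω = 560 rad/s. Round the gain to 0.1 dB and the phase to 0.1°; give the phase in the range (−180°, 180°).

4.2 dB, -64.3°

At ω = 560 rad/s:
zero (1 + j560·0.25) = 1 + j140 → |·| ≈ 140, ∠ ≈ 89.59°
pole (1 + j560·0.05) = 1 + j28 → |·| ≈ 28.018, ∠ ≈ 87.95°
pole (1 + j560·0.004) = 1 + j2.24 → |·| ≈ 2.4531, ∠ ≈ 65.94°
|T| = 0.8 · 140 / (28.018 · 2.4531) ≈ 1.6295
Gain = 20 log₁₀(1.6295) ≈ 4.24 dB
∠T = (89.59°) − (87.95° + 65.94°) = -64.30°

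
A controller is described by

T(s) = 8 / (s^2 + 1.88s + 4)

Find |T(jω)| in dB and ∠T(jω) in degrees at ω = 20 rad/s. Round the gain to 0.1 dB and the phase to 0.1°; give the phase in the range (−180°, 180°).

-33.9 dB, -174.6°

At s = jω = j20:
quadratic: (j20)² + 1.88·j20 + 4 = -396 + j37.6 → |·| ≈ 397.78, ∠ ≈ 174.58°
|T| = 8 / 397.78 ≈ 0.020112
Gain = 20 log₁₀(0.020112) ≈ -33.93 dB
∠T = 0.00° − 174.58° = -174.58°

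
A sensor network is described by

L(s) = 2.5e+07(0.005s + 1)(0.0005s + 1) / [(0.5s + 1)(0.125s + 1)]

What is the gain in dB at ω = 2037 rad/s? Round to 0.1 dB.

At ω = 2037 rad/s:
zero (1 + j2037·0.005) = 1 + j10.185 → |·| ≈ 10.234, ∠ ≈ 84.39°
zero (1 + j2037·0.0005) = 1 + j1.0185 → |·| ≈ 1.4274, ∠ ≈ 45.53°
pole (1 + j2037·0.5) = 1 + j1018.5 → |·| ≈ 1018.5, ∠ ≈ 89.94°
pole (1 + j2037·0.125) = 1 + j254.625 → |·| ≈ 254.63, ∠ ≈ 89.77°
|L| = 2.5e+07 · 10.234 · 1.4274 / (1018.5 · 254.63) ≈ 1408.2
Gain = 20 log₁₀(1408.2) ≈ 62.97 dB

63.0 dB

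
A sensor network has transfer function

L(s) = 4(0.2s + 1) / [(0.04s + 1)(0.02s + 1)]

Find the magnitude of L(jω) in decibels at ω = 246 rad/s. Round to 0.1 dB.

12.0 dB

At ω = 246 rad/s:
zero (1 + j246·0.2) = 1 + j49.2 → |·| ≈ 49.21, ∠ ≈ 88.84°
pole (1 + j246·0.04) = 1 + j9.84 → |·| ≈ 9.8907, ∠ ≈ 84.20°
pole (1 + j246·0.02) = 1 + j4.92 → |·| ≈ 5.0206, ∠ ≈ 78.51°
|L| = 4 · 49.21 / (9.8907 · 5.0206) ≈ 3.964
Gain = 20 log₁₀(3.964) ≈ 11.96 dB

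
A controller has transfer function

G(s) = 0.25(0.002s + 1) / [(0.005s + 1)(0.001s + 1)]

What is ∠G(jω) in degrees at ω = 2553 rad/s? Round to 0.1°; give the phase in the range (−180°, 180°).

At ω = 2553 rad/s:
zero (1 + j2553·0.002) = 1 + j5.106 → |·| ≈ 5.203, ∠ ≈ 78.92°
pole (1 + j2553·0.005) = 1 + j12.765 → |·| ≈ 12.804, ∠ ≈ 85.52°
pole (1 + j2553·0.001) = 1 + j2.553 → |·| ≈ 2.7419, ∠ ≈ 68.61°
∠G = (78.92°) − (85.52° + 68.61°) = -75.21°

-75.2°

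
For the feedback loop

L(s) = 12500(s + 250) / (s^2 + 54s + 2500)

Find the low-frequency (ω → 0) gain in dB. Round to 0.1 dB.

61.9 dB

L(0) = 12500·250 / 2500 = 1250
20 log₁₀(1250) ≈ 61.94 dB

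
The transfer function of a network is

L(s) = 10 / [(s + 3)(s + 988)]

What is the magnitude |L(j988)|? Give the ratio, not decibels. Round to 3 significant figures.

7.24e-06

At s = jω = j988:
pole (s+3): 3 + j988 → |·| = √(3²+988²) = √976153 ≈ 988, ∠ = arctan(988/3) ≈ 89.83°
pole (s+988): 988 + j988 → |·| = √(988²+988²) = √1952288 ≈ 1397.2, ∠ = arctan(988/988) ≈ 45.00°
|L| = 10 / 1.3804e+06 ≈ 7.2443e-06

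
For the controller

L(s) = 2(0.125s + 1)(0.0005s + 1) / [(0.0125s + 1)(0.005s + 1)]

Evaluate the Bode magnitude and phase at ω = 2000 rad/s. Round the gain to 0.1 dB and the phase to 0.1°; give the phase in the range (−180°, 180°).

At ω = 2000 rad/s:
zero (1 + j2000·0.125) = 1 + j250 → |·| ≈ 250, ∠ ≈ 89.77°
zero (1 + j2000·0.0005) = 1 + j1 → |·| ≈ 1.4142, ∠ ≈ 45.00°
pole (1 + j2000·0.0125) = 1 + j25 → |·| ≈ 25.02, ∠ ≈ 87.71°
pole (1 + j2000·0.005) = 1 + j10 → |·| ≈ 10.05, ∠ ≈ 84.29°
|L| = 2 · 250 · 1.4142 / (25.02 · 10.05) ≈ 2.8121
Gain = 20 log₁₀(2.8121) ≈ 8.98 dB
∠L = (89.77° + 45.00°) − (87.71° + 84.29°) = -37.23°

9.0 dB, -37.2°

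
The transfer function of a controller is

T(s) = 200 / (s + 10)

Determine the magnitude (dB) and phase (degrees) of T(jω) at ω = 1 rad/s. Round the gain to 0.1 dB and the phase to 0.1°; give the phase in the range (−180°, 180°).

At s = jω = j1:
pole (s+10): 10 + j1 → |·| = √(10²+1²) = √101 ≈ 10.05, ∠ = arctan(1/10) ≈ 5.71°
|T| = 200 / 10.05 ≈ 19.9
Gain = 20 log₁₀(19.9) ≈ 25.98 dB
∠T = 0.00° − 5.71° = -5.71°

26.0 dB, -5.7°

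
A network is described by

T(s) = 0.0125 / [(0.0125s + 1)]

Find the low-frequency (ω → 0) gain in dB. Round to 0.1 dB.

-38.1 dB

T(0) = 0.0125 · 1 / 1 = 0.0125
20 log₁₀(0.0125) ≈ -38.06 dB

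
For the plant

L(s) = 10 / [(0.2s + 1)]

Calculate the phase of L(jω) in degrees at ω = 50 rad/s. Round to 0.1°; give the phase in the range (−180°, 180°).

At ω = 50 rad/s:
pole (1 + j50·0.2) = 1 + j10 → |·| ≈ 10.05, ∠ ≈ 84.29°
∠L = (0°) − (84.29°) = -84.29°

-84.3°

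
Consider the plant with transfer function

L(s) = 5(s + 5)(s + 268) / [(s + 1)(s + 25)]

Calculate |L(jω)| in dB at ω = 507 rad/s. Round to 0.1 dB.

15.0 dB

At s = jω = j507:
zero (s+5): 5 + j507 → |·| = √(5²+507²) = √257074 ≈ 507.02, ∠ = arctan(507/5) ≈ 89.43°
zero (s+268): 268 + j507 → |·| = √(268²+507²) = √328873 ≈ 573.47, ∠ = arctan(507/268) ≈ 62.14°
pole (s+1): 1 + j507 → |·| = √(1²+507²) = √257050 ≈ 507, ∠ = arctan(507/1) ≈ 89.89°
pole (s+25): 25 + j507 → |·| = √(25²+507²) = √257674 ≈ 507.62, ∠ = arctan(507/25) ≈ 87.18°
|L| = 5 · 2.9076e+05 / 2.5736e+05 ≈ 5.6489
Gain = 20 log₁₀(5.6489) ≈ 15.04 dB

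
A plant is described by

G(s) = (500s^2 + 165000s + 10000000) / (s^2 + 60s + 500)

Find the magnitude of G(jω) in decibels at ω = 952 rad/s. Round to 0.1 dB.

54.3 dB

Substitute s = j952:
Numerator: 500(j952)^2 + 165000(j952) + 10000000 = -443152000 + j157080000
Denominator: (j952)^2 + 60(j952) + 500 = -905804 + j57120
|N| = √(443152000² + 157080000²) ≈ 4.7017e+08, ∠N ≈ 160.48°
|D| = √(905804² + 57120²) ≈ 9.076e+05, ∠D ≈ 176.39°
|G| = 4.7017e+08 / 9.076e+05 ≈ 518.04
Gain = 20 log₁₀(518.04) ≈ 54.29 dB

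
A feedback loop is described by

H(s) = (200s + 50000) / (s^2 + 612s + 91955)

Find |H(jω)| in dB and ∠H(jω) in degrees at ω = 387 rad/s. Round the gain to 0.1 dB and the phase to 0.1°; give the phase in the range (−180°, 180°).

-8.5 dB, -46.6°

Substitute s = j387:
Numerator: 200(j387) + 50000 = 50000 + j77400
Denominator: (j387)^2 + 612(j387) + 91955 = -57814 + j236844
|N| = √(50000² + 77400²) ≈ 92145, ∠N ≈ 57.14°
|D| = √(57814² + 236844²) ≈ 2.438e+05, ∠D ≈ 103.72°
|H| = 92145 / 2.438e+05 ≈ 0.37795
Gain = 20 log₁₀(0.37795) ≈ -8.45 dB
∠H = 57.14° − 103.72° = -46.58°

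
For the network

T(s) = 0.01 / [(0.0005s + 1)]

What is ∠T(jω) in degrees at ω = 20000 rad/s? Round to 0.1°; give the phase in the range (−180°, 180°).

At ω = 20000 rad/s:
pole (1 + j20000·0.0005) = 1 + j10 → |·| ≈ 10.05, ∠ ≈ 84.29°
∠T = (0°) − (84.29°) = -84.29°

-84.3°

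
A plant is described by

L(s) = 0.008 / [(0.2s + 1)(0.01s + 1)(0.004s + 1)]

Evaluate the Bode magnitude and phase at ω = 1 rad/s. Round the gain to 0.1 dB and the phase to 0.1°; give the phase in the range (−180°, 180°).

At ω = 1 rad/s:
pole (1 + j1·0.2) = 1 + j0.2 → |·| ≈ 1.0198, ∠ ≈ 11.31°
pole (1 + j1·0.01) = 1 + j0.01 → |·| ≈ 1, ∠ ≈ 0.57°
pole (1 + j1·0.004) = 1 + j0.004 → |·| ≈ 1, ∠ ≈ 0.23°
|L| = 0.008 · 1 / (1.0198 · 1 · 1) ≈ 0.0078447
Gain = 20 log₁₀(0.0078447) ≈ -42.11 dB
∠L = (0°) − (11.31° + 0.57° + 0.23°) = -12.11°

-42.1 dB, -12.1°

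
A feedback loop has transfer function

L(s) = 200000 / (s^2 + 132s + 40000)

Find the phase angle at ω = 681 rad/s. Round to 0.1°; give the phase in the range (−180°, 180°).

At s = jω = j681:
quadratic: (j681)² + 132·j681 + 40000 = -423761 + j89892 → |·| ≈ 4.3319e+05, ∠ ≈ 168.02°
∠L = 0.00° − 168.02° = -168.02°

-168.0°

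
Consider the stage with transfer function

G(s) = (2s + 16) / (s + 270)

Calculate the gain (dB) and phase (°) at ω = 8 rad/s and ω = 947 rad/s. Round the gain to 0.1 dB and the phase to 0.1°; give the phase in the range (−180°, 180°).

Substitute s = j8:
Numerator: 2(j8) + 16 = 16 + j16
Denominator: (j8) + 270 = 270 + j8
|N| = √(16² + 16²) ≈ 22.627, ∠N ≈ 45.00°
|D| = √(270² + 8²) ≈ 270.12, ∠D ≈ 1.70°
|G| = 22.627 / 270.12 ≈ 0.083766
Gain = 20 log₁₀(0.083766) ≈ -21.54 dB
∠G = 45.00° − 1.70° = 43.30°

Substitute s = j947:
Numerator: 2(j947) + 16 = 16 + j1894
Denominator: (j947) + 270 = 270 + j947
|N| = √(16² + 1894²) ≈ 1894.1, ∠N ≈ 89.52°
|D| = √(270² + 947²) ≈ 984.74, ∠D ≈ 74.09°
|G| = 1894.1 / 984.74 ≈ 1.9235
Gain = 20 log₁₀(1.9235) ≈ 5.68 dB
∠G = 89.52° − 74.09° = 15.43°

ω = 8: -21.5 dB, 43.3°; ω = 947: 5.7 dB, 15.4°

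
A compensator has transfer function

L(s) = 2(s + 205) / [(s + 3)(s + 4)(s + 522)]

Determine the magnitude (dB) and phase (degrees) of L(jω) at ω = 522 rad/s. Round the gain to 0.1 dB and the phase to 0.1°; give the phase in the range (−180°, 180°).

At s = jω = j522:
zero (s+205): 205 + j522 → |·| = √(205²+522²) = √314509 ≈ 560.81, ∠ = arctan(522/205) ≈ 68.56°
pole (s+3): 3 + j522 → |·| = √(3²+522²) = √272493 ≈ 522.01, ∠ = arctan(522/3) ≈ 89.67°
pole (s+4): 4 + j522 → |·| = √(4²+522²) = √272500 ≈ 522.02, ∠ = arctan(522/4) ≈ 89.56°
pole (s+522): 522 + j522 → |·| = √(522²+522²) = √544968 ≈ 738.22, ∠ = arctan(522/522) ≈ 45.00°
|L| = 2 · 560.81 / 2.0116e+08 ≈ 5.5758e-06
Gain = 20 log₁₀(5.5758e-06) ≈ -105.07 dB
∠L = 68.56° − 224.23° = -155.67°

-105.1 dB, -155.7°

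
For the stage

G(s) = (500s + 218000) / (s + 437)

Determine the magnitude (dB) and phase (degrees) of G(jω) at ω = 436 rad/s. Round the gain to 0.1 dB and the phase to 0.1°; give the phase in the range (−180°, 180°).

Substitute s = j436:
Numerator: 500(j436) + 218000 = 218000 + j218000
Denominator: (j436) + 437 = 437 + j436
|N| = √(218000² + 218000²) ≈ 3.083e+05, ∠N ≈ 45.00°
|D| = √(437² + 436²) ≈ 617.3, ∠D ≈ 44.93°
|G| = 3.083e+05 / 617.3 ≈ 499.43
Gain = 20 log₁₀(499.43) ≈ 53.97 dB
∠G = 45.00° − 44.93° = 0.07°

54.0 dB, 0.1°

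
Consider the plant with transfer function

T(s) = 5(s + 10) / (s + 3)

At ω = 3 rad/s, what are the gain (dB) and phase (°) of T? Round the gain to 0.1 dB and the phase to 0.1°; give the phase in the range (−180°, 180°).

21.8 dB, -28.3°

At s = jω = j3:
zero (s+10): 10 + j3 → |·| = √(10²+3²) = √109 ≈ 10.44, ∠ = arctan(3/10) ≈ 16.70°
pole (s+3): 3 + j3 → |·| = √(3²+3²) = √18 ≈ 4.2426, ∠ = arctan(3/3) ≈ 45.00°
|T| = 5 · 10.44 / 4.2426 ≈ 12.304
Gain = 20 log₁₀(12.304) ≈ 21.80 dB
∠T = 16.70° − 45.00° = -28.30°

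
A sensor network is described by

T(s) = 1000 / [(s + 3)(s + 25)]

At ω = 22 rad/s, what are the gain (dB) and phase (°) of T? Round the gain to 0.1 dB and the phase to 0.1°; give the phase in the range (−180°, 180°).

At s = jω = j22:
pole (s+3): 3 + j22 → |·| = √(3²+22²) = √493 ≈ 22.204, ∠ = arctan(22/3) ≈ 82.23°
pole (s+25): 25 + j22 → |·| = √(25²+22²) = √1109 ≈ 33.302, ∠ = arctan(22/25) ≈ 41.35°
|T| = 1000 / 739.44 ≈ 1.3524
Gain = 20 log₁₀(1.3524) ≈ 2.62 dB
∠T = 0.00° − 123.58° = -123.58°

2.6 dB, -123.6°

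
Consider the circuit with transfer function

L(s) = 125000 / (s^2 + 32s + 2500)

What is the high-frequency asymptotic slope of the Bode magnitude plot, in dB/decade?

-40 dB/decade

Each pole contributes −20 dB/decade at high frequency; each zero contributes +20 dB/decade.
Net: 0 zero(s) − 2 pole(s) → -40 dB/decade.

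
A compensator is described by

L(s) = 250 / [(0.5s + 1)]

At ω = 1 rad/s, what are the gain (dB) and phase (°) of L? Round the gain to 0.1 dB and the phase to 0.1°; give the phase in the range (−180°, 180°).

At ω = 1 rad/s:
pole (1 + j1·0.5) = 1 + j0.5 → |·| ≈ 1.118, ∠ ≈ 26.57°
|L| = 250 · 1 / (1.118) ≈ 223.61
Gain = 20 log₁₀(223.61) ≈ 46.99 dB
∠L = (0°) − (26.57°) = -26.57°

47.0 dB, -26.6°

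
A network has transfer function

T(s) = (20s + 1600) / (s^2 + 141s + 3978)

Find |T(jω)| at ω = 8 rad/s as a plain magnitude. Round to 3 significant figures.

0.395

Substitute s = j8:
Numerator: 20(j8) + 1600 = 1600 + j160
Denominator: (j8)^2 + 141(j8) + 3978 = 3914 + j1128
|N| = √(1600² + 160²) ≈ 1608, ∠N ≈ 5.71°
|D| = √(3914² + 1128²) ≈ 4073.3, ∠D ≈ 16.08°
|T| = 1608 / 4073.3 ≈ 0.39477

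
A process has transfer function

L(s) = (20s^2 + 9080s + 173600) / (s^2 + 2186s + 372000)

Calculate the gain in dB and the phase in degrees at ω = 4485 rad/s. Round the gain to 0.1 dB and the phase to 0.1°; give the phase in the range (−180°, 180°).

25.3 dB, 20.6°

Substitute s = j4485:
Numerator: 20(j4485)^2 + 9080(j4485) + 173600 = -402130900 + j40723800
Denominator: (j4485)^2 + 2186(j4485) + 372000 = -19743225 + j9804210
|N| = √(402130900² + 40723800²) ≈ 4.0419e+08, ∠N ≈ 174.22°
|D| = √(19743225² + 9804210²) ≈ 2.2044e+07, ∠D ≈ 153.59°
|L| = 4.0419e+08 / 2.2044e+07 ≈ 18.336
Gain = 20 log₁₀(18.336) ≈ 25.27 dB
∠L = 174.22° − 153.59° = 20.63°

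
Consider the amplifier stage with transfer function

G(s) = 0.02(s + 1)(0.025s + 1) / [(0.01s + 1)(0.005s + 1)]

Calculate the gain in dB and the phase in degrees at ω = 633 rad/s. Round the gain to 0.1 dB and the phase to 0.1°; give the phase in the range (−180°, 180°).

At ω = 633 rad/s:
zero (1 + j633·1) = 1 + j633 → |·| ≈ 633, ∠ ≈ 89.91°
zero (1 + j633·0.025) = 1 + j15.825 → |·| ≈ 15.857, ∠ ≈ 86.38°
pole (1 + j633·0.01) = 1 + j6.33 → |·| ≈ 6.4085, ∠ ≈ 81.02°
pole (1 + j633·0.005) = 1 + j3.165 → |·| ≈ 3.3192, ∠ ≈ 72.47°
|G| = 0.02 · 633 · 15.857 / (6.4085 · 3.3192) ≈ 9.4377
Gain = 20 log₁₀(9.4377) ≈ 19.50 dB
∠G = (89.91° + 86.38°) − (81.02° + 72.47°) = 22.80°

19.5 dB, 22.8°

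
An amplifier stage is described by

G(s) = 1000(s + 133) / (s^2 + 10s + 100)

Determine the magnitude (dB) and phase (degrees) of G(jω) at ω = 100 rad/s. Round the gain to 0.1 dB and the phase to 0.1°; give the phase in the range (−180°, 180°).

24.5 dB, -137.3°

At s = jω = j100:
zero (s+133): 133 + j100 → |·| = √(133²+100²) = √27689 ≈ 166.4, ∠ = arctan(100/133) ≈ 36.94°
quadratic: (j100)² + 10·j100 + 100 = -9900 + j1000 → |·| ≈ 9950.4, ∠ ≈ 174.23°
|G| = 1000 · 166.4 / 9950.4 ≈ 16.723
Gain = 20 log₁₀(16.723) ≈ 24.47 dB
∠G = 36.94° − 174.23° = -137.29°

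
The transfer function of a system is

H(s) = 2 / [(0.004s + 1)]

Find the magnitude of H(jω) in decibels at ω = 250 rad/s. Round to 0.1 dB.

3.0 dB

At ω = 250 rad/s:
pole (1 + j250·0.004) = 1 + j1 → |·| ≈ 1.4142, ∠ ≈ 45.00°
|H| = 2 · 1 / (1.4142) ≈ 1.4142
Gain = 20 log₁₀(1.4142) ≈ 3.01 dB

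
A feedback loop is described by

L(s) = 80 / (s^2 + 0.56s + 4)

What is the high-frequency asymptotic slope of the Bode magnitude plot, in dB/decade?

-40 dB/decade

Each pole contributes −20 dB/decade at high frequency; each zero contributes +20 dB/decade.
Net: 0 zero(s) − 2 pole(s) → -40 dB/decade.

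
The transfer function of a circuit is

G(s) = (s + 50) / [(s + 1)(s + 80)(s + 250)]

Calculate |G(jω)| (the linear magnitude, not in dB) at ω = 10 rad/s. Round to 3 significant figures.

At s = jω = j10:
zero (s+50): 50 + j10 → |·| = √(50²+10²) = √2600 ≈ 50.99, ∠ = arctan(10/50) ≈ 11.31°
pole (s+1): 1 + j10 → |·| = √(1²+10²) = √101 ≈ 10.05, ∠ = arctan(10/1) ≈ 84.29°
pole (s+80): 80 + j10 → |·| = √(80²+10²) = √6500 ≈ 80.623, ∠ = arctan(10/80) ≈ 7.13°
pole (s+250): 250 + j10 → |·| = √(250²+10²) = √62600 ≈ 250.2, ∠ = arctan(10/250) ≈ 2.29°
|G| = 1 · 50.99 / 2.0273e+05 ≈ 0.00025152

0.000252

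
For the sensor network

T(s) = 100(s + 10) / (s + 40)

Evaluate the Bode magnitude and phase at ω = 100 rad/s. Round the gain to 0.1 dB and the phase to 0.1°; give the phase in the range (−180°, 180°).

39.4 dB, 16.1°

At s = jω = j100:
zero (s+10): 10 + j100 → |·| = √(10²+100²) = √10100 ≈ 100.5, ∠ = arctan(100/10) ≈ 84.29°
pole (s+40): 40 + j100 → |·| = √(40²+100²) = √11600 ≈ 107.7, ∠ = arctan(100/40) ≈ 68.20°
|T| = 100 · 100.5 / 107.7 ≈ 93.315
Gain = 20 log₁₀(93.315) ≈ 39.40 dB
∠T = 84.29° − 68.20° = 16.09°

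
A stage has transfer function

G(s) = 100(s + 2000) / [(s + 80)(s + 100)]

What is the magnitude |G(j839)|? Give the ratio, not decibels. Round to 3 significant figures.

0.305

At s = jω = j839:
zero (s+2000): 2000 + j839 → |·| = √(2000²+839²) = √4703921 ≈ 2168.9, ∠ = arctan(839/2000) ≈ 22.76°
pole (s+80): 80 + j839 → |·| = √(80²+839²) = √710321 ≈ 842.81, ∠ = arctan(839/80) ≈ 84.55°
pole (s+100): 100 + j839 → |·| = √(100²+839²) = √713921 ≈ 844.94, ∠ = arctan(839/100) ≈ 83.20°
|G| = 100 · 2168.9 / 7.1212e+05 ≈ 0.30457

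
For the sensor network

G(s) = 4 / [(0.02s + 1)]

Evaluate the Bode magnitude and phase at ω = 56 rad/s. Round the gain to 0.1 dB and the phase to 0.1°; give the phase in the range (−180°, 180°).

At ω = 56 rad/s:
pole (1 + j56·0.02) = 1 + j1.12 → |·| ≈ 1.5015, ∠ ≈ 48.24°
|G| = 4 · 1 / (1.5015) ≈ 2.664
Gain = 20 log₁₀(2.664) ≈ 8.51 dB
∠G = (0°) − (48.24°) = -48.24°

8.5 dB, -48.2°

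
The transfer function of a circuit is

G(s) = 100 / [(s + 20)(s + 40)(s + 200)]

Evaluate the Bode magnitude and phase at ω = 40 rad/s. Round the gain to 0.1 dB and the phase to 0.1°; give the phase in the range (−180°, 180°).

At s = jω = j40:
pole (s+20): 20 + j40 → |·| = √(20²+40²) = √2000 ≈ 44.721, ∠ = arctan(40/20) ≈ 63.43°
pole (s+40): 40 + j40 → |·| = √(40²+40²) = √3200 ≈ 56.569, ∠ = arctan(40/40) ≈ 45.00°
pole (s+200): 200 + j40 → |·| = √(200²+40²) = √41600 ≈ 203.96, ∠ = arctan(40/200) ≈ 11.31°
|G| = 100 / 5.1598e+05 ≈ 0.00019381
Gain = 20 log₁₀(0.00019381) ≈ -74.25 dB
∠G = 0.00° − 119.74° = -119.74°

-74.3 dB, -119.7°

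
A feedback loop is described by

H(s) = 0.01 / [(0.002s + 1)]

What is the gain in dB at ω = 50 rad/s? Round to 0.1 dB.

At ω = 50 rad/s:
pole (1 + j50·0.002) = 1 + j0.1 → |·| ≈ 1.005, ∠ ≈ 5.71°
|H| = 0.01 · 1 / (1.005) ≈ 0.0099502
Gain = 20 log₁₀(0.0099502) ≈ -40.04 dB

-40.0 dB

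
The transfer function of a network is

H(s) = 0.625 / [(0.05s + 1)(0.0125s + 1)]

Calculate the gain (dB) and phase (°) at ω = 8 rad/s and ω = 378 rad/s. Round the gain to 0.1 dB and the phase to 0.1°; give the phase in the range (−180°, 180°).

At ω = 8 rad/s:
pole (1 + j8·0.05) = 1 + j0.4 → |·| ≈ 1.077, ∠ ≈ 21.80°
pole (1 + j8·0.0125) = 1 + j0.1 → |·| ≈ 1.005, ∠ ≈ 5.71°
|H| = 0.625 · 1 / (1.077 · 1.005) ≈ 0.57743
Gain = 20 log₁₀(0.57743) ≈ -4.77 dB
∠H = (0°) − (21.80° + 5.71°) = -27.51°

At ω = 378 rad/s:
pole (1 + j378·0.05) = 1 + j18.9 → |·| ≈ 18.926, ∠ ≈ 86.97°
pole (1 + j378·0.0125) = 1 + j4.725 → |·| ≈ 4.8297, ∠ ≈ 78.05°
|H| = 0.625 · 1 / (18.926 · 4.8297) ≈ 0.0068376
Gain = 20 log₁₀(0.0068376) ≈ -43.30 dB
∠H = (0°) − (86.97° + 78.05°) = -165.02°

ω = 8: -4.8 dB, -27.5°; ω = 378: -43.3 dB, -165.0°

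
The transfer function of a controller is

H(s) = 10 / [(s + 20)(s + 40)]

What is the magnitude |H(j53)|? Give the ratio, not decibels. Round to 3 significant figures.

At s = jω = j53:
pole (s+20): 20 + j53 → |·| = √(20²+53²) = √3209 ≈ 56.648, ∠ = arctan(53/20) ≈ 69.33°
pole (s+40): 40 + j53 → |·| = √(40²+53²) = √4409 ≈ 66.4, ∠ = arctan(53/40) ≈ 52.96°
|H| = 10 / 3761.4 ≈ 0.0026586

0.00266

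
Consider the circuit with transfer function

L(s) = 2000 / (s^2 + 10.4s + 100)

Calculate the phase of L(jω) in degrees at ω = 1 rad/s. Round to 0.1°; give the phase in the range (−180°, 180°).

-6.0°

At s = jω = j1:
quadratic: (j1)² + 10.4·j1 + 100 = 99 + j10.4 → |·| ≈ 99.545, ∠ ≈ 6.00°
∠L = 0.00° − 6.00° = -6.00°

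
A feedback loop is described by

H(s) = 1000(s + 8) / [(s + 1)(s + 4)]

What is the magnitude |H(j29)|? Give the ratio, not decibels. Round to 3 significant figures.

At s = jω = j29:
zero (s+8): 8 + j29 → |·| = √(8²+29²) = √905 ≈ 30.083, ∠ = arctan(29/8) ≈ 74.58°
pole (s+1): 1 + j29 → |·| = √(1²+29²) = √842 ≈ 29.017, ∠ = arctan(29/1) ≈ 88.03°
pole (s+4): 4 + j29 → |·| = √(4²+29²) = √857 ≈ 29.275, ∠ = arctan(29/4) ≈ 82.15°
|H| = 1000 · 30.083 / 849.47 ≈ 35.414

35.4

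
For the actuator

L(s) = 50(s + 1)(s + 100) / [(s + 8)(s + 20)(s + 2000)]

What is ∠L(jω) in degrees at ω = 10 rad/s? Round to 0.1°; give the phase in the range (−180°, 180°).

11.8°

At s = jω = j10:
zero (s+1): 1 + j10 → |·| = √(1²+10²) = √101 ≈ 10.05, ∠ = arctan(10/1) ≈ 84.29°
zero (s+100): 100 + j10 → |·| = √(100²+10²) = √10100 ≈ 100.5, ∠ = arctan(10/100) ≈ 5.71°
pole (s+8): 8 + j10 → |·| = √(8²+10²) = √164 ≈ 12.806, ∠ = arctan(10/8) ≈ 51.34°
pole (s+20): 20 + j10 → |·| = √(20²+10²) = √500 ≈ 22.361, ∠ = arctan(10/20) ≈ 26.57°
pole (s+2000): 2000 + j10 → |·| = √(2000²+10²) = √4000100 ≈ 2000, ∠ = arctan(10/2000) ≈ 0.29°
∠L = 90.00° − 78.20° = 11.80°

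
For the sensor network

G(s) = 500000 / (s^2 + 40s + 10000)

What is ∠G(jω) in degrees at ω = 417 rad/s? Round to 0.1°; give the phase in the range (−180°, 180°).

-174.2°

At s = jω = j417:
quadratic: (j417)² + 40·j417 + 10000 = -163889 + j16680 → |·| ≈ 1.6474e+05, ∠ ≈ 174.19°
∠G = 0.00° − 174.19° = -174.19°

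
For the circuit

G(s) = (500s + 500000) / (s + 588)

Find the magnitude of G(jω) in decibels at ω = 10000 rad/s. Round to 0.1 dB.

Substitute s = j10000:
Numerator: 500(j10000) + 500000 = 500000 + j5000000
Denominator: (j10000) + 588 = 588 + j10000
|N| = √(500000² + 5000000²) ≈ 5.0249e+06, ∠N ≈ 84.29°
|D| = √(588² + 10000²) ≈ 10017, ∠D ≈ 86.63°
|G| = 5.0249e+06 / 10017 ≈ 501.64
Gain = 20 log₁₀(501.64) ≈ 54.01 dB

54.0 dB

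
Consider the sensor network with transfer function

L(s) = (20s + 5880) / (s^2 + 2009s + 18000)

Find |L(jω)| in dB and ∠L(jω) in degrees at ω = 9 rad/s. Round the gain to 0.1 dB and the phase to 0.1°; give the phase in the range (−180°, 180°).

-12.7 dB, -43.5°

Substitute s = j9:
Numerator: 20(j9) + 5880 = 5880 + j180
Denominator: (j9)^2 + 2009(j9) + 18000 = 17919 + j18081
|N| = √(5880² + 180²) ≈ 5882.8, ∠N ≈ 1.75°
|D| = √(17919² + 18081²) ≈ 25456, ∠D ≈ 45.26°
|L| = 5882.8 / 25456 ≈ 0.2311
Gain = 20 log₁₀(0.2311) ≈ -12.72 dB
∠L = 1.75° − 45.26° = -43.51°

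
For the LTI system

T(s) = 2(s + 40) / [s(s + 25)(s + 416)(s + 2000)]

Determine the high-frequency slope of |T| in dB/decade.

Each pole contributes −20 dB/decade at high frequency; each zero contributes +20 dB/decade.
Net: 1 zero(s) − 4 pole(s) → -60 dB/decade.

-60 dB/decade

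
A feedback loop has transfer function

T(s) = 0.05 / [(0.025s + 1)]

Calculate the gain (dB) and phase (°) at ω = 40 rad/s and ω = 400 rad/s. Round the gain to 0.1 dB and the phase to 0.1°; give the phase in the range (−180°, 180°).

At ω = 40 rad/s:
pole (1 + j40·0.025) = 1 + j1 → |·| ≈ 1.4142, ∠ ≈ 45.00°
|T| = 0.05 · 1 / (1.4142) ≈ 0.035356
Gain = 20 log₁₀(0.035356) ≈ -29.03 dB
∠T = (0°) − (45.00°) = -45.00°

At ω = 400 rad/s:
pole (1 + j400·0.025) = 1 + j10 → |·| ≈ 10.05, ∠ ≈ 84.29°
|T| = 0.05 · 1 / (10.05) ≈ 0.0049751
Gain = 20 log₁₀(0.0049751) ≈ -46.06 dB
∠T = (0°) − (84.29°) = -84.29°

ω = 40: -29.0 dB, -45.0°; ω = 400: -46.1 dB, -84.3°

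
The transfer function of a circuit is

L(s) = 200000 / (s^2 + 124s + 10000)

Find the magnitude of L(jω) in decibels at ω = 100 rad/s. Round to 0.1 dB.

At s = jω = j100:
quadratic: (j100)² + 124·j100 + 10000 = 0 + j12400 → |·| ≈ 12400, ∠ ≈ 90.00°
|L| = 200000 / 12400 ≈ 16.129
Gain = 20 log₁₀(16.129) ≈ 24.15 dB

24.2 dB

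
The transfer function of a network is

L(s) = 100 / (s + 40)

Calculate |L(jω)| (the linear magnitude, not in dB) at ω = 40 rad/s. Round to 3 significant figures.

1.77

At s = jω = j40:
pole (s+40): 40 + j40 → |·| = √(40²+40²) = √3200 ≈ 56.569, ∠ = arctan(40/40) ≈ 45.00°
|L| = 100 / 56.569 ≈ 1.7678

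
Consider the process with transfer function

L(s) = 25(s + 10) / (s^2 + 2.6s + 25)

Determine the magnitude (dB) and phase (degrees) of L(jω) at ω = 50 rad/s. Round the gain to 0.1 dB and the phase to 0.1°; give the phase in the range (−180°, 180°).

At s = jω = j50:
zero (s+10): 10 + j50 → |·| = √(10²+50²) = √2600 ≈ 50.99, ∠ = arctan(50/10) ≈ 78.69°
quadratic: (j50)² + 2.6·j50 + 25 = -2475 + j130 → |·| ≈ 2478.4, ∠ ≈ 176.99°
|L| = 25 · 50.99 / 2478.4 ≈ 0.51434
Gain = 20 log₁₀(0.51434) ≈ -5.77 dB
∠L = 78.69° − 176.99° = -98.30°

-5.8 dB, -98.3°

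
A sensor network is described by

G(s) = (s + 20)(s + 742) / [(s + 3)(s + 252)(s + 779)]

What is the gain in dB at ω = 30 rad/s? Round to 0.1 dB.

At s = jω = j30:
zero (s+20): 20 + j30 → |·| = √(20²+30²) = √1300 ≈ 36.056, ∠ = arctan(30/20) ≈ 56.31°
zero (s+742): 742 + j30 → |·| = √(742²+30²) = √551464 ≈ 742.61, ∠ = arctan(30/742) ≈ 2.32°
pole (s+3): 3 + j30 → |·| = √(3²+30²) = √909 ≈ 30.15, ∠ = arctan(30/3) ≈ 84.29°
pole (s+252): 252 + j30 → |·| = √(252²+30²) = √64404 ≈ 253.78, ∠ = arctan(30/252) ≈ 6.79°
pole (s+779): 779 + j30 → |·| = √(779²+30²) = √607741 ≈ 779.58, ∠ = arctan(30/779) ≈ 2.21°
|G| = 1 · 26776 / 5.9649e+06 ≈ 0.0044889
Gain = 20 log₁₀(0.0044889) ≈ -46.96 dB

-47.0 dB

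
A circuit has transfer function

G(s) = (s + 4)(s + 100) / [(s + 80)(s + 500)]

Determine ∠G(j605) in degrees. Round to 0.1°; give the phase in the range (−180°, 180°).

37.3°

At s = jω = j605:
zero (s+4): 4 + j605 → |·| = √(4²+605²) = √366041 ≈ 605.01, ∠ = arctan(605/4) ≈ 89.62°
zero (s+100): 100 + j605 → |·| = √(100²+605²) = √376025 ≈ 613.21, ∠ = arctan(605/100) ≈ 80.61°
pole (s+80): 80 + j605 → |·| = √(80²+605²) = √372425 ≈ 610.27, ∠ = arctan(605/80) ≈ 82.47°
pole (s+500): 500 + j605 → |·| = √(500²+605²) = √616025 ≈ 784.87, ∠ = arctan(605/500) ≈ 50.43°
∠G = 170.23° − 132.90° = 37.33°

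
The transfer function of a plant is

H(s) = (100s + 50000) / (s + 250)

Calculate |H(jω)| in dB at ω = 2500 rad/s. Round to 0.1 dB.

Substitute s = j2500:
Numerator: 100(j2500) + 50000 = 50000 + j250000
Denominator: (j2500) + 250 = 250 + j2500
|N| = √(50000² + 250000²) ≈ 2.5495e+05, ∠N ≈ 78.69°
|D| = √(250² + 2500²) ≈ 2512.5, ∠D ≈ 84.29°
|H| = 2.5495e+05 / 2512.5 ≈ 101.47
Gain = 20 log₁₀(101.47) ≈ 40.13 dB

40.1 dB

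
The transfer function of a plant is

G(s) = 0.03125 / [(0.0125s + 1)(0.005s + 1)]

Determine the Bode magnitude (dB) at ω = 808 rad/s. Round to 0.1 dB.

-62.6 dB

At ω = 808 rad/s:
pole (1 + j808·0.0125) = 1 + j10.1 → |·| ≈ 10.149, ∠ ≈ 84.35°
pole (1 + j808·0.005) = 1 + j4.04 → |·| ≈ 4.1619, ∠ ≈ 76.10°
|G| = 0.03125 · 1 / (10.149 · 4.1619) ≈ 0.00073984
Gain = 20 log₁₀(0.00073984) ≈ -62.62 dB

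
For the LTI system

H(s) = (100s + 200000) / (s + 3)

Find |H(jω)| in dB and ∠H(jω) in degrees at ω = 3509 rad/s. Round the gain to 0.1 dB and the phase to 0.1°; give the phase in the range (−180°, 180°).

Substitute s = j3509:
Numerator: 100(j3509) + 200000 = 200000 + j350900
Denominator: (j3509) + 3 = 3 + j3509
|N| = √(200000² + 350900²) ≈ 4.0389e+05, ∠N ≈ 60.32°
|D| = √(3² + 3509²) ≈ 3509, ∠D ≈ 89.95°
|H| = 4.0389e+05 / 3509 ≈ 115.1
Gain = 20 log₁₀(115.1) ≈ 41.22 dB
∠H = 60.32° − 89.95° = -29.63°

41.2 dB, -29.6°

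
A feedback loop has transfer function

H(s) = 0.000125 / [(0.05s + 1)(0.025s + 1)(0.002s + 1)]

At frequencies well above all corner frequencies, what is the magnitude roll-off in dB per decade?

-60 dB/decade

Each pole contributes −20 dB/decade at high frequency; each zero contributes +20 dB/decade.
Net: 0 zero(s) − 3 pole(s) → -60 dB/decade.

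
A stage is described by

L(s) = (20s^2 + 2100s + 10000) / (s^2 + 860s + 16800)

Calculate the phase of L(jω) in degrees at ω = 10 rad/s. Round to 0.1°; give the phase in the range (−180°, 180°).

Substitute s = j10:
Numerator: 20(j10)^2 + 2100(j10) + 10000 = 8000 + j21000
Denominator: (j10)^2 + 860(j10) + 16800 = 16700 + j8600
|N| = √(8000² + 21000²) ≈ 22472, ∠N ≈ 69.15°
|D| = √(16700² + 8600²) ≈ 18784, ∠D ≈ 27.25°
∠L = 69.15° − 27.25° = 41.90°

41.9°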